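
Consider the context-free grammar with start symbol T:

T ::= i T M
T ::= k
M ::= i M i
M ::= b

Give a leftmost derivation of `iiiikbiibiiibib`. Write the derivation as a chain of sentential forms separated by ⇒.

T ⇒ iTM   [T ::= i T M]
iTM ⇒ iiTMM   [T ::= i T M]
iiTMM ⇒ iiiTMMM   [T ::= i T M]
iiiTMMM ⇒ iiiiTMMMM   [T ::= i T M]
iiiiTMMMM ⇒ iiiikMMMM   [T ::= k]
iiiikMMMM ⇒ iiiikbMMM   [M ::= b]
iiiikbMMM ⇒ iiiikbiMiMM   [M ::= i M i]
iiiikbiMiMM ⇒ iiiikbiiMiiMM   [M ::= i M i]
iiiikbiiMiiMM ⇒ iiiikbiibiiMM   [M ::= b]
iiiikbiibiiMM ⇒ iiiikbiibiiiMiM   [M ::= i M i]
iiiikbiibiiiMiM ⇒ iiiikbiibiiibiM   [M ::= b]
iiiikbiibiiibiM ⇒ iiiikbiibiiibib   [M ::= b]

T⇒iTM⇒iiTMM⇒iiiTMMM⇒iiiiTMMMM⇒iiiikMMMM⇒iiiikbMMM⇒iiiikbiMiMM⇒iiiikbiiMiiMM⇒iiiikbiibiiMM⇒iiiikbiibiiiMiM⇒iiiikbiibiiibiM⇒iiiikbiibiiibib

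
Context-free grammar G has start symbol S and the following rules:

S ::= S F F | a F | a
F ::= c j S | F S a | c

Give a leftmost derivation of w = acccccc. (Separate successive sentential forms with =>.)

S => SFF => SFFFF => SFFFFFF => aFFFFFF => acFFFFF => accFFFF => acccFFF => accccFF => acccccF => acccccc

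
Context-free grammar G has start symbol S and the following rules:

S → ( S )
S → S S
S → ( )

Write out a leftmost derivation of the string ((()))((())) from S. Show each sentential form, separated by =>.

S => SS => (S)S => ((S))S => ((()))S => ((()))(S) => ((()))((S)) => ((()))((()))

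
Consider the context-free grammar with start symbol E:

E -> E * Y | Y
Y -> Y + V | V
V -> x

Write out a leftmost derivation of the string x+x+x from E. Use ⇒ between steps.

E⇒Y⇒Y+V⇒Y+V+V⇒V+V+V⇒x+V+V⇒x+x+V⇒x+x+x

E ⇒ Y   [E -> Y]
Y ⇒ Y+V   [Y -> Y + V]
Y+V ⇒ Y+V+V   [Y -> Y + V]
Y+V+V ⇒ V+V+V   [Y -> V]
V+V+V ⇒ x+V+V   [V -> x]
x+V+V ⇒ x+x+V   [V -> x]
x+x+V ⇒ x+x+x   [V -> x]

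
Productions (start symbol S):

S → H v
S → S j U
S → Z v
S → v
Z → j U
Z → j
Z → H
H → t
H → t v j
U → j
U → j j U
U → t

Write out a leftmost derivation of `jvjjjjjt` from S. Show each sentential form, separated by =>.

S => SjU => SjUjU => ZvjUjU => jvjUjU => jvjjjUjU => jvjjjjjU => jvjjjjjt

S => SjU   [S → S j U]
SjU => SjUjU   [S → S j U]
SjUjU => ZvjUjU   [S → Z v]
ZvjUjU => jvjUjU   [Z → j]
jvjUjU => jvjjjUjU   [U → j j U]
jvjjjUjU => jvjjjjjU   [U → j]
jvjjjjjU => jvjjjjjt   [U → t]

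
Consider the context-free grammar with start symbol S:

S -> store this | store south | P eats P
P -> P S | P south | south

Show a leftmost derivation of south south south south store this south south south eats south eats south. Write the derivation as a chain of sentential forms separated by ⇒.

S ⇒ P eats P ⇒ P S eats P ⇒ south S eats P ⇒ south P eats P eats P ⇒ south P south eats P eats P ⇒ south P south south eats P eats P ⇒ south P south south south eats P eats P ⇒ south P S south south south eats P eats P ⇒ south P south S south south south eats P eats P ⇒ south P south south S south south south eats P eats P ⇒ south south south south S south south south eats P eats P ⇒ south south south south store this south south south eats P eats P ⇒ south south south south store this south south south eats south eats P ⇒ south south south south store this south south south eats south eats south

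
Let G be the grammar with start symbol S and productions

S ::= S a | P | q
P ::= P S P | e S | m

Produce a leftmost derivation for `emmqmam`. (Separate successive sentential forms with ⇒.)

S ⇒ P ⇒ PSP ⇒ eSSP ⇒ ePSP ⇒ emSP ⇒ emSaP ⇒ emPaP ⇒ emPSPaP ⇒ emmSPaP ⇒ emmqPaP ⇒ emmqmaP ⇒ emmqmam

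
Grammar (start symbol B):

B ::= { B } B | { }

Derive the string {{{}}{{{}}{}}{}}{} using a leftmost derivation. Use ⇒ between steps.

B ⇒ {B}B   [B ::= { B } B]
{B}B ⇒ {{B}B}B   [B ::= { B } B]
{{B}B}B ⇒ {{{}}B}B   [B ::= { }]
{{{}}B}B ⇒ {{{}}{B}B}B   [B ::= { B } B]
{{{}}{B}B}B ⇒ {{{}}{{B}B}B}B   [B ::= { B } B]
{{{}}{{B}B}B}B ⇒ {{{}}{{{}}B}B}B   [B ::= { }]
{{{}}{{{}}B}B}B ⇒ {{{}}{{{}}{}}B}B   [B ::= { }]
{{{}}{{{}}{}}B}B ⇒ {{{}}{{{}}{}}{}}B   [B ::= { }]
{{{}}{{{}}{}}{}}B ⇒ {{{}}{{{}}{}}{}}{}   [B ::= { }]

B ⇒ {B}B ⇒ {{B}B}B ⇒ {{{}}B}B ⇒ {{{}}{B}B}B ⇒ {{{}}{{B}B}B}B ⇒ {{{}}{{{}}B}B}B ⇒ {{{}}{{{}}{}}B}B ⇒ {{{}}{{{}}{}}{}}B ⇒ {{{}}{{{}}{}}{}}{}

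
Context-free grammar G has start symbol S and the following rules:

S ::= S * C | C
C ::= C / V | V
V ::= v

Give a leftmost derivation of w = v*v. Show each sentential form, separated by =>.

S => S*C   [S ::= S * C]
S*C => C*C   [S ::= C]
C*C => V*C   [C ::= V]
V*C => v*C   [V ::= v]
v*C => v*V   [C ::= V]
v*V => v*v   [V ::= v]

S => S*C => C*C => V*C => v*C => v*V => v*v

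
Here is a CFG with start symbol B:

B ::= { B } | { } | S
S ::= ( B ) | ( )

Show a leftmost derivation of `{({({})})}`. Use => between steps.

B => {B}   [B ::= { B }]
{B} => {S}   [B ::= S]
{S} => {(B)}   [S ::= ( B )]
{(B)} => {({B})}   [B ::= { B }]
{({B})} => {({S})}   [B ::= S]
{({S})} => {({(B)})}   [S ::= ( B )]
{({(B)})} => {({({})})}   [B ::= { }]

B => {B} => {S} => {(B)} => {({B})} => {({S})} => {({(B)})} => {({({})})}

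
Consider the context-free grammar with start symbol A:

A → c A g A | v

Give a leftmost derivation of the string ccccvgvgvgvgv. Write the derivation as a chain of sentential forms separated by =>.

A => cAgA => ccAgAgA => cccAgAgAgA => ccccAgAgAgAgA => ccccvgAgAgAgA => ccccvgvgAgAgA => ccccvgvgvgAgA => ccccvgvgvgvgA => ccccvgvgvgvgv

A => cAgA   [A → c A g A]
cAgA => ccAgAgA   [A → c A g A]
ccAgAgA => cccAgAgAgA   [A → c A g A]
cccAgAgAgA => ccccAgAgAgAgA   [A → c A g A]
ccccAgAgAgAgA => ccccvgAgAgAgA   [A → v]
ccccvgAgAgAgA => ccccvgvgAgAgA   [A → v]
ccccvgvgAgAgA => ccccvgvgvgAgA   [A → v]
ccccvgvgvgAgA => ccccvgvgvgvgA   [A → v]
ccccvgvgvgvgA => ccccvgvgvgvgv   [A → v]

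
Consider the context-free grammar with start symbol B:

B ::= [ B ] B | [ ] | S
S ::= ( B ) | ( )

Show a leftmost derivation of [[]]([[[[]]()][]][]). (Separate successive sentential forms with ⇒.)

B ⇒ [B]B ⇒ [[]]B ⇒ [[]]S ⇒ [[]](B) ⇒ [[]]([B]B) ⇒ [[]]([[B]B]B) ⇒ [[]]([[[B]B]B]B) ⇒ [[]]([[[[]]B]B]B) ⇒ [[]]([[[[]]S]B]B) ⇒ [[]]([[[[]]()]B]B) ⇒ [[]]([[[[]]()][]]B) ⇒ [[]]([[[[]]()][]][])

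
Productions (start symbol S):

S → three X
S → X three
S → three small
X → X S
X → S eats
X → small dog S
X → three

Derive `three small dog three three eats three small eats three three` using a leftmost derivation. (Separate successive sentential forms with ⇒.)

S ⇒ three X   [S → three X]
three X ⇒ three small dog S   [X → small dog S]
three small dog S ⇒ three small dog X three   [S → X three]
three small dog X three ⇒ three small dog X S three   [X → X S]
three small dog X S three ⇒ three small dog S eats S three   [X → S eats]
three small dog S eats S three ⇒ three small dog X three eats S three   [S → X three]
three small dog X three eats S three ⇒ three small dog three three eats S three   [X → three]
three small dog three three eats S three ⇒ three small dog three three eats X three three   [S → X three]
three small dog three three eats X three three ⇒ three small dog three three eats S eats three three   [X → S eats]
three small dog three three eats S eats three three ⇒ three small dog three three eats three small eats three three   [S → three small]

S ⇒ three X ⇒ three small dog S ⇒ three small dog X three ⇒ three small dog X S three ⇒ three small dog S eats S three ⇒ three small dog X three eats S three ⇒ three small dog three three eats S three ⇒ three small dog three three eats X three three ⇒ three small dog three three eats S eats three three ⇒ three small dog three three eats three small eats three three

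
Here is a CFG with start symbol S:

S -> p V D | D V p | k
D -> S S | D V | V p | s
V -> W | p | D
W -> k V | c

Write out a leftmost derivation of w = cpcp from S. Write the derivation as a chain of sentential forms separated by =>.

S => DVp   [S -> D V p]
DVp => VpVp   [D -> V p]
VpVp => WpVp   [V -> W]
WpVp => cpVp   [W -> c]
cpVp => cpWp   [V -> W]
cpWp => cpcp   [W -> c]

S => DVp => VpVp => WpVp => cpVp => cpWp => cpcp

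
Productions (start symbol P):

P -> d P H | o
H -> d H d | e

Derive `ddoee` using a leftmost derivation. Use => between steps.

P => dPH => ddPHH => ddoHH => ddoeH => ddoee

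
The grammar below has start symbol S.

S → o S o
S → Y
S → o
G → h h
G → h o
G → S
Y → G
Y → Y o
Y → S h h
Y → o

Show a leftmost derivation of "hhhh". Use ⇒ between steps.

S ⇒ Y ⇒ Shh ⇒ Yhh ⇒ Ghh ⇒ hhhh

S ⇒ Y   [S → Y]
Y ⇒ Shh   [Y → S h h]
Shh ⇒ Yhh   [S → Y]
Yhh ⇒ Ghh   [Y → G]
Ghh ⇒ hhhh   [G → h h]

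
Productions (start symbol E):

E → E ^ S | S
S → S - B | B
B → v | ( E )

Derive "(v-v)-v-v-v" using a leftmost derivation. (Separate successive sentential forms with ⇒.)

E ⇒ S ⇒ S-B ⇒ S-B-B ⇒ S-B-B-B ⇒ B-B-B-B ⇒ (E)-B-B-B ⇒ (S)-B-B-B ⇒ (S-B)-B-B-B ⇒ (B-B)-B-B-B ⇒ (v-B)-B-B-B ⇒ (v-v)-B-B-B ⇒ (v-v)-v-B-B ⇒ (v-v)-v-v-B ⇒ (v-v)-v-v-v

E ⇒ S   [E → S]
S ⇒ S-B   [S → S - B]
S-B ⇒ S-B-B   [S → S - B]
S-B-B ⇒ S-B-B-B   [S → S - B]
S-B-B-B ⇒ B-B-B-B   [S → B]
B-B-B-B ⇒ (E)-B-B-B   [B → ( E )]
(E)-B-B-B ⇒ (S)-B-B-B   [E → S]
(S)-B-B-B ⇒ (S-B)-B-B-B   [S → S - B]
(S-B)-B-B-B ⇒ (B-B)-B-B-B   [S → B]
(B-B)-B-B-B ⇒ (v-B)-B-B-B   [B → v]
(v-B)-B-B-B ⇒ (v-v)-B-B-B   [B → v]
(v-v)-B-B-B ⇒ (v-v)-v-B-B   [B → v]
(v-v)-v-B-B ⇒ (v-v)-v-v-B   [B → v]
(v-v)-v-v-B ⇒ (v-v)-v-v-v   [B → v]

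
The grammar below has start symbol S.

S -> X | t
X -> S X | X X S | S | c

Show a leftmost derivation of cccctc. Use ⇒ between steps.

S ⇒ X ⇒ SX ⇒ XX ⇒ XXSX ⇒ SXXSX ⇒ XXXSX ⇒ SXXXSX ⇒ XXXXSX ⇒ cXXXSX ⇒ ccXXSX ⇒ cccXSX ⇒ ccccSX ⇒ cccctX ⇒ cccctc

S ⇒ X   [S -> X]
X ⇒ SX   [X -> S X]
SX ⇒ XX   [S -> X]
XX ⇒ XXSX   [X -> X X S]
XXSX ⇒ SXXSX   [X -> S X]
SXXSX ⇒ XXXSX   [S -> X]
XXXSX ⇒ SXXXSX   [X -> S X]
SXXXSX ⇒ XXXXSX   [S -> X]
XXXXSX ⇒ cXXXSX   [X -> c]
cXXXSX ⇒ ccXXSX   [X -> c]
ccXXSX ⇒ cccXSX   [X -> c]
cccXSX ⇒ ccccSX   [X -> c]
ccccSX ⇒ cccctX   [S -> t]
cccctX ⇒ cccctc   [X -> c]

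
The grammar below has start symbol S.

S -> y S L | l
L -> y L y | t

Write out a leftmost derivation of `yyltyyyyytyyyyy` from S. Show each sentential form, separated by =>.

S => ySL => yySLL => yylLL => yyltL => yyltyLy => yyltyyLyy => yyltyyyLyyy => yyltyyyyLyyyy => yyltyyyyyLyyyyy => yyltyyyyytyyyyy

S => ySL   [S -> y S L]
ySL => yySLL   [S -> y S L]
yySLL => yylLL   [S -> l]
yylLL => yyltL   [L -> t]
yyltL => yyltyLy   [L -> y L y]
yyltyLy => yyltyyLyy   [L -> y L y]
yyltyyLyy => yyltyyyLyyy   [L -> y L y]
yyltyyyLyyy => yyltyyyyLyyyy   [L -> y L y]
yyltyyyyLyyyy => yyltyyyyyLyyyyy   [L -> y L y]
yyltyyyyyLyyyyy => yyltyyyyytyyyyy   [L -> t]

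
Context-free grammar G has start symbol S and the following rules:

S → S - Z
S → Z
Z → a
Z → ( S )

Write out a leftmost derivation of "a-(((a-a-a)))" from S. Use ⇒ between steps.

S⇒S-Z⇒Z-Z⇒a-Z⇒a-(S)⇒a-(Z)⇒a-((S))⇒a-((Z))⇒a-(((S)))⇒a-(((S-Z)))⇒a-(((S-Z-Z)))⇒a-(((Z-Z-Z)))⇒a-(((a-Z-Z)))⇒a-(((a-a-Z)))⇒a-(((a-a-a)))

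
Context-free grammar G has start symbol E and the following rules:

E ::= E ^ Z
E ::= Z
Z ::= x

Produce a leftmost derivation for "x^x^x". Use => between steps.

E => E^Z   [E ::= E ^ Z]
E^Z => E^Z^Z   [E ::= E ^ Z]
E^Z^Z => Z^Z^Z   [E ::= Z]
Z^Z^Z => x^Z^Z   [Z ::= x]
x^Z^Z => x^x^Z   [Z ::= x]
x^x^Z => x^x^x   [Z ::= x]

E => E^Z => E^Z^Z => Z^Z^Z => x^Z^Z => x^x^Z => x^x^x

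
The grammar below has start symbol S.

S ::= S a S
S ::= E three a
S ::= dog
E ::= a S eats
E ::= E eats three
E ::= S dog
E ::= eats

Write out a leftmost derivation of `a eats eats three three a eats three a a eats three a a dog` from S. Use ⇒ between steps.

S ⇒ S a S ⇒ S a S a S ⇒ E three a a S a S ⇒ a S eats three a a S a S ⇒ a E three a eats three a a S a S ⇒ a E eats three three a eats three a a S a S ⇒ a eats eats three three a eats three a a S a S ⇒ a eats eats three three a eats three a a E three a a S ⇒ a eats eats three three a eats three a a eats three a a S ⇒ a eats eats three three a eats three a a eats three a a dog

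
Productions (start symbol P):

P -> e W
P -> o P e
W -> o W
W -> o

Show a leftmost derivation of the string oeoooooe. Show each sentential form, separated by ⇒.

P ⇒ oPe ⇒ oeWe ⇒ oeoWe ⇒ oeooWe ⇒ oeoooWe ⇒ oeooooWe ⇒ oeoooooe

P ⇒ oPe   [P -> o P e]
oPe ⇒ oeWe   [P -> e W]
oeWe ⇒ oeoWe   [W -> o W]
oeoWe ⇒ oeooWe   [W -> o W]
oeooWe ⇒ oeoooWe   [W -> o W]
oeoooWe ⇒ oeooooWe   [W -> o W]
oeooooWe ⇒ oeoooooe   [W -> o]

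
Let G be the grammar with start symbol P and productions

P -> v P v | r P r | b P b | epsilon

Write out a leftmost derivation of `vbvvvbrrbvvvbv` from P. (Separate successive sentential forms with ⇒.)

P ⇒ vPv ⇒ vbPbv ⇒ vbvPvbv ⇒ vbvvPvvbv ⇒ vbvvvPvvvbv ⇒ vbvvvbPbvvvbv ⇒ vbvvvbrPrbvvvbv ⇒ vbvvvbrrbvvvbv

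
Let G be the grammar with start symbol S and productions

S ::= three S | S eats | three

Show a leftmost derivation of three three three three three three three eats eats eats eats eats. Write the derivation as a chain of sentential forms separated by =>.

S => three S => three three S => three three three S => three three three three S => three three three three three S => three three three three three S eats => three three three three three S eats eats => three three three three three S eats eats eats => three three three three three S eats eats eats eats => three three three three three three S eats eats eats eats => three three three three three three S eats eats eats eats eats => three three three three three three three eats eats eats eats eats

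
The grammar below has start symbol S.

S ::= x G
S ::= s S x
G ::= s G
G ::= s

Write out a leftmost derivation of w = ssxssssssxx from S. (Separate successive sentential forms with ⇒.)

S ⇒ sSx ⇒ ssSxx ⇒ ssxGxx ⇒ ssxsGxx ⇒ ssxssGxx ⇒ ssxsssGxx ⇒ ssxssssGxx ⇒ ssxsssssGxx ⇒ ssxssssssxx

S ⇒ sSx   [S ::= s S x]
sSx ⇒ ssSxx   [S ::= s S x]
ssSxx ⇒ ssxGxx   [S ::= x G]
ssxGxx ⇒ ssxsGxx   [G ::= s G]
ssxsGxx ⇒ ssxssGxx   [G ::= s G]
ssxssGxx ⇒ ssxsssGxx   [G ::= s G]
ssxsssGxx ⇒ ssxssssGxx   [G ::= s G]
ssxssssGxx ⇒ ssxsssssGxx   [G ::= s G]
ssxsssssGxx ⇒ ssxssssssxx   [G ::= s]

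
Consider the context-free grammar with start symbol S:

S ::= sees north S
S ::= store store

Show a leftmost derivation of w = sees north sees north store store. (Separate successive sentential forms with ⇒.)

S ⇒ sees north S ⇒ sees north sees north S ⇒ sees north sees north store store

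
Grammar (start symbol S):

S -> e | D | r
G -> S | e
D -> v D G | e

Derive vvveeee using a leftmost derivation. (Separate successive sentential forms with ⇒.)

S ⇒ D ⇒ vDG ⇒ vvDGG ⇒ vvvDGGG ⇒ vvveGGG ⇒ vvveSGG ⇒ vvveeGG ⇒ vvveeeG ⇒ vvveeeS ⇒ vvveeee

S ⇒ D   [S -> D]
D ⇒ vDG   [D -> v D G]
vDG ⇒ vvDGG   [D -> v D G]
vvDGG ⇒ vvvDGGG   [D -> v D G]
vvvDGGG ⇒ vvveGGG   [D -> e]
vvveGGG ⇒ vvveSGG   [G -> S]
vvveSGG ⇒ vvveeGG   [S -> e]
vvveeGG ⇒ vvveeeG   [G -> e]
vvveeeG ⇒ vvveeeS   [G -> S]
vvveeeS ⇒ vvveeee   [S -> e]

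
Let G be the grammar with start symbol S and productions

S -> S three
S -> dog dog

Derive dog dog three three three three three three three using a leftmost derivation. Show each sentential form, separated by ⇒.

S ⇒ S three   [S -> S three]
S three ⇒ S three three   [S -> S three]
S three three ⇒ S three three three   [S -> S three]
S three three three ⇒ S three three three three   [S -> S three]
S three three three three ⇒ S three three three three three   [S -> S three]
S three three three three three ⇒ S three three three three three three   [S -> S three]
S three three three three three three ⇒ S three three three three three three three   [S -> S three]
S three three three three three three three ⇒ dog dog three three three three three three three   [S -> dog dog]

S ⇒ S three ⇒ S three three ⇒ S three three three ⇒ S three three three three ⇒ S three three three three three ⇒ S three three three three three three ⇒ S three three three three three three three ⇒ dog dog three three three three three three three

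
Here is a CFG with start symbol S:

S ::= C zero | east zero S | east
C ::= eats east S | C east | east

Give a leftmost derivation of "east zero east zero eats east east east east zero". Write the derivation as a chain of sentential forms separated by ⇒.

S ⇒ east zero S ⇒ east zero east zero S ⇒ east zero east zero C zero ⇒ east zero east zero C east zero ⇒ east zero east zero C east east zero ⇒ east zero east zero eats east S east east zero ⇒ east zero east zero eats east east east east zero

S ⇒ east zero S   [S ::= east zero S]
east zero S ⇒ east zero east zero S   [S ::= east zero S]
east zero east zero S ⇒ east zero east zero C zero   [S ::= C zero]
east zero east zero C zero ⇒ east zero east zero C east zero   [C ::= C east]
east zero east zero C east zero ⇒ east zero east zero C east east zero   [C ::= C east]
east zero east zero C east east zero ⇒ east zero east zero eats east S east east zero   [C ::= eats east S]
east zero east zero eats east S east east zero ⇒ east zero east zero eats east east east east zero   [S ::= east]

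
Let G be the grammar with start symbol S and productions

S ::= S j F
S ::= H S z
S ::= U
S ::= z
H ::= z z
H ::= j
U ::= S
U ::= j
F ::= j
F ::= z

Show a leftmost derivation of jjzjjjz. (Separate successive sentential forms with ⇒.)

S⇒SjF⇒SjFjF⇒HSzjFjF⇒jSzjFjF⇒jUzjFjF⇒jjzjFjF⇒jjzjjjF⇒jjzjjjz

S ⇒ SjF   [S ::= S j F]
SjF ⇒ SjFjF   [S ::= S j F]
SjFjF ⇒ HSzjFjF   [S ::= H S z]
HSzjFjF ⇒ jSzjFjF   [H ::= j]
jSzjFjF ⇒ jUzjFjF   [S ::= U]
jUzjFjF ⇒ jjzjFjF   [U ::= j]
jjzjFjF ⇒ jjzjjjF   [F ::= j]
jjzjjjF ⇒ jjzjjjz   [F ::= z]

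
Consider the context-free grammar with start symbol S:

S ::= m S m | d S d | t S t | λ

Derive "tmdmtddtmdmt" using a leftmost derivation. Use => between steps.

S => tSt   [S ::= t S t]
tSt => tmSmt   [S ::= m S m]
tmSmt => tmdSdmt   [S ::= d S d]
tmdSdmt => tmdmSmdmt   [S ::= m S m]
tmdmSmdmt => tmdmtStmdmt   [S ::= t S t]
tmdmtStmdmt => tmdmtdSdtmdmt   [S ::= d S d]
tmdmtdSdtmdmt => tmdmtddtmdmt   [S ::= λ]

S => tSt => tmSmt => tmdSdmt => tmdmSmdmt => tmdmtStmdmt => tmdmtdSdtmdmt => tmdmtddtmdmt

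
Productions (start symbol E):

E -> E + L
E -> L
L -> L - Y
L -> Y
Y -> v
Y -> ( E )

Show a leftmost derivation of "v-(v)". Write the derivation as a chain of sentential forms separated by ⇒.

E ⇒ L ⇒ L-Y ⇒ Y-Y ⇒ v-Y ⇒ v-(E) ⇒ v-(L) ⇒ v-(Y) ⇒ v-(v)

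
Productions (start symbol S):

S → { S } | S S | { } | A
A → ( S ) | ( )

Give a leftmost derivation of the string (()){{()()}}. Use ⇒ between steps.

S ⇒ SS   [S → S S]
SS ⇒ AS   [S → A]
AS ⇒ (S)S   [A → ( S )]
(S)S ⇒ (A)S   [S → A]
(A)S ⇒ (())S   [A → ( )]
(())S ⇒ (()){S}   [S → { S }]
(()){S} ⇒ (()){{S}}   [S → { S }]
(()){{S}} ⇒ (()){{SS}}   [S → S S]
(()){{SS}} ⇒ (()){{AS}}   [S → A]
(()){{AS}} ⇒ (()){{()S}}   [A → ( )]
(()){{()S}} ⇒ (()){{()A}}   [S → A]
(()){{()A}} ⇒ (()){{()()}}   [A → ( )]

S ⇒ SS ⇒ AS ⇒ (S)S ⇒ (A)S ⇒ (())S ⇒ (()){S} ⇒ (()){{S}} ⇒ (()){{SS}} ⇒ (()){{AS}} ⇒ (()){{()S}} ⇒ (()){{()A}} ⇒ (()){{()()}}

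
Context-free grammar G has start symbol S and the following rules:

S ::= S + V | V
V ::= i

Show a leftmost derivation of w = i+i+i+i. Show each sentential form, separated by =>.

S=>S+V=>S+V+V=>S+V+V+V=>V+V+V+V=>i+V+V+V=>i+i+V+V=>i+i+i+V=>i+i+i+i

S => S+V   [S ::= S + V]
S+V => S+V+V   [S ::= S + V]
S+V+V => S+V+V+V   [S ::= S + V]
S+V+V+V => V+V+V+V   [S ::= V]
V+V+V+V => i+V+V+V   [V ::= i]
i+V+V+V => i+i+V+V   [V ::= i]
i+i+V+V => i+i+i+V   [V ::= i]
i+i+i+V => i+i+i+i   [V ::= i]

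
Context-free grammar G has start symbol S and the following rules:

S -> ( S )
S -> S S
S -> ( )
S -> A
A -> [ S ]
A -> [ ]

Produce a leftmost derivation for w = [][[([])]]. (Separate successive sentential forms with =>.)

S => SS => AS => []S => []A => [][S] => [][A] => [][[S]] => [][[(S)]] => [][[(A)]] => [][[([])]]

S => SS   [S -> S S]
SS => AS   [S -> A]
AS => []S   [A -> [ ]]
[]S => []A   [S -> A]
[]A => [][S]   [A -> [ S ]]
[][S] => [][A]   [S -> A]
[][A] => [][[S]]   [A -> [ S ]]
[][[S]] => [][[(S)]]   [S -> ( S )]
[][[(S)]] => [][[(A)]]   [S -> A]
[][[(A)]] => [][[([])]]   [A -> [ ]]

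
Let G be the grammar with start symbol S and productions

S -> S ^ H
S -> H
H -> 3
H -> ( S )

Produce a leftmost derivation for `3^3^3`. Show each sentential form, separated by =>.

S => S^H => S^H^H => H^H^H => 3^H^H => 3^3^H => 3^3^3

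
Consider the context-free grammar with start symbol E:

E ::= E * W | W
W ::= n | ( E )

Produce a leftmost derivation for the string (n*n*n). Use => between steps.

E => W   [E ::= W]
W => (E)   [W ::= ( E )]
(E) => (E*W)   [E ::= E * W]
(E*W) => (E*W*W)   [E ::= E * W]
(E*W*W) => (W*W*W)   [E ::= W]
(W*W*W) => (n*W*W)   [W ::= n]
(n*W*W) => (n*n*W)   [W ::= n]
(n*n*W) => (n*n*n)   [W ::= n]

E=>W=>(E)=>(E*W)=>(E*W*W)=>(W*W*W)=>(n*W*W)=>(n*n*W)=>(n*n*n)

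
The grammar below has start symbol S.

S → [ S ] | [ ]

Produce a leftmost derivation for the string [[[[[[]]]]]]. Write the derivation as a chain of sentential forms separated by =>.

S => [S] => [[S]] => [[[S]]] => [[[[S]]]] => [[[[[S]]]]] => [[[[[[]]]]]]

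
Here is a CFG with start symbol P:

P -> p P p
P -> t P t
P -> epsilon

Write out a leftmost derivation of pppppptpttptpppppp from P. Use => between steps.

P => pPp => ppPpp => pppPppp => ppppPpppp => pppppPppppp => ppppppPpppppp => pppppptPtpppppp => pppppptpPptpppppp => pppppptptPtptpppppp => pppppptpttptpppppp

P => pPp   [P -> p P p]
pPp => ppPpp   [P -> p P p]
ppPpp => pppPppp   [P -> p P p]
pppPppp => ppppPpppp   [P -> p P p]
ppppPpppp => pppppPppppp   [P -> p P p]
pppppPppppp => ppppppPpppppp   [P -> p P p]
ppppppPpppppp => pppppptPtpppppp   [P -> t P t]
pppppptPtpppppp => pppppptpPptpppppp   [P -> p P p]
pppppptpPptpppppp => pppppptptPtptpppppp   [P -> t P t]
pppppptptPtptpppppp => pppppptpttptpppppp   [P -> epsilon]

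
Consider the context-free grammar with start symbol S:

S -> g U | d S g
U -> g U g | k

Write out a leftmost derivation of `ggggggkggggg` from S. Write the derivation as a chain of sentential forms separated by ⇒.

S ⇒ gU ⇒ ggUg ⇒ gggUgg ⇒ ggggUggg ⇒ gggggUgggg ⇒ ggggggUggggg ⇒ ggggggkggggg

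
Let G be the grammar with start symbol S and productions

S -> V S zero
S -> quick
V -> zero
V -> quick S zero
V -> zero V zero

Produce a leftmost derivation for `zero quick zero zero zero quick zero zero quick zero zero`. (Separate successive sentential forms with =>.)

S => V S zero => zero S zero => zero V S zero zero => zero quick S zero S zero zero => zero quick V S zero zero S zero zero => zero quick zero V zero S zero zero S zero zero => zero quick zero zero zero S zero zero S zero zero => zero quick zero zero zero quick zero zero S zero zero => zero quick zero zero zero quick zero zero quick zero zero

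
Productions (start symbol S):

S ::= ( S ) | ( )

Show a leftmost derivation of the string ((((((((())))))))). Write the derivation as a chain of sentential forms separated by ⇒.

S ⇒ (S)   [S ::= ( S )]
(S) ⇒ ((S))   [S ::= ( S )]
((S)) ⇒ (((S)))   [S ::= ( S )]
(((S))) ⇒ ((((S))))   [S ::= ( S )]
((((S)))) ⇒ (((((S)))))   [S ::= ( S )]
(((((S))))) ⇒ ((((((S))))))   [S ::= ( S )]
((((((S)))))) ⇒ (((((((S)))))))   [S ::= ( S )]
(((((((S))))))) ⇒ ((((((((S))))))))   [S ::= ( S )]
((((((((S)))))))) ⇒ ((((((((()))))))))   [S ::= ( )]

S ⇒ (S) ⇒ ((S)) ⇒ (((S))) ⇒ ((((S)))) ⇒ (((((S))))) ⇒ ((((((S)))))) ⇒ (((((((S))))))) ⇒ ((((((((S)))))))) ⇒ ((((((((()))))))))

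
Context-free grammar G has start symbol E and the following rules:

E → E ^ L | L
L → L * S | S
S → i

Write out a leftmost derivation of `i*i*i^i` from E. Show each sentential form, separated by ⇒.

E ⇒ E^L   [E → E ^ L]
E^L ⇒ L^L   [E → L]
L^L ⇒ L*S^L   [L → L * S]
L*S^L ⇒ L*S*S^L   [L → L * S]
L*S*S^L ⇒ S*S*S^L   [L → S]
S*S*S^L ⇒ i*S*S^L   [S → i]
i*S*S^L ⇒ i*i*S^L   [S → i]
i*i*S^L ⇒ i*i*i^L   [S → i]
i*i*i^L ⇒ i*i*i^S   [L → S]
i*i*i^S ⇒ i*i*i^i   [S → i]

E ⇒ E^L ⇒ L^L ⇒ L*S^L ⇒ L*S*S^L ⇒ S*S*S^L ⇒ i*S*S^L ⇒ i*i*S^L ⇒ i*i*i^L ⇒ i*i*i^S ⇒ i*i*i^i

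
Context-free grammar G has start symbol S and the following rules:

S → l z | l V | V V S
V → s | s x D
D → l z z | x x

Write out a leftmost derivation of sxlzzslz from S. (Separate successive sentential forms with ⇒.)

S ⇒ VVS   [S → V V S]
VVS ⇒ sxDVS   [V → s x D]
sxDVS ⇒ sxlzzVS   [D → l z z]
sxlzzVS ⇒ sxlzzsS   [V → s]
sxlzzsS ⇒ sxlzzslz   [S → l z]

S ⇒ VVS ⇒ sxDVS ⇒ sxlzzVS ⇒ sxlzzsS ⇒ sxlzzslz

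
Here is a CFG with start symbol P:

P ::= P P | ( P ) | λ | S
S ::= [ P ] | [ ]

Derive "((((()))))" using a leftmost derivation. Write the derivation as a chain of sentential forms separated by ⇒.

P ⇒ (P)   [P ::= ( P )]
(P) ⇒ (PP)   [P ::= P P]
(PP) ⇒ ((P)P)   [P ::= ( P )]
((P)P) ⇒ (((P))P)   [P ::= ( P )]
(((P))P) ⇒ (((PP))P)   [P ::= P P]
(((PP))P) ⇒ (((PPP))P)   [P ::= P P]
(((PPP))P) ⇒ ((((P)PP))P)   [P ::= ( P )]
((((P)PP))P) ⇒ (((((P))PP))P)   [P ::= ( P )]
(((((P))PP))P) ⇒ ((((())PP))P)   [P ::= λ]
((((())PP))P) ⇒ ((((())P))P)   [P ::= λ]
((((())P))P) ⇒ ((((())))P)   [P ::= λ]
((((())))P) ⇒ ((((()))))   [P ::= λ]

P⇒(P)⇒(PP)⇒((P)P)⇒(((P))P)⇒(((PP))P)⇒(((PPP))P)⇒((((P)PP))P)⇒(((((P))PP))P)⇒((((())PP))P)⇒((((())P))P)⇒((((())))P)⇒((((()))))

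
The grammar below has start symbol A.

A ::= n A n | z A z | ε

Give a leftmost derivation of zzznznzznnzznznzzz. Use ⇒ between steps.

A ⇒ zAz   [A ::= z A z]
zAz ⇒ zzAzz   [A ::= z A z]
zzAzz ⇒ zzzAzzz   [A ::= z A z]
zzzAzzz ⇒ zzznAnzzz   [A ::= n A n]
zzznAnzzz ⇒ zzznzAznzzz   [A ::= z A z]
zzznzAznzzz ⇒ zzznznAnznzzz   [A ::= n A n]
zzznznAnznzzz ⇒ zzznznzAznznzzz   [A ::= z A z]
zzznznzAznznzzz ⇒ zzznznzzAzznznzzz   [A ::= z A z]
zzznznzzAzznznzzz ⇒ zzznznzznAnzznznzzz   [A ::= n A n]
zzznznzznAnzznznzzz ⇒ zzznznzznnzznznzzz   [A ::= ε]

A ⇒ zAz ⇒ zzAzz ⇒ zzzAzzz ⇒ zzznAnzzz ⇒ zzznzAznzzz ⇒ zzznznAnznzzz ⇒ zzznznzAznznzzz ⇒ zzznznzzAzznznzzz ⇒ zzznznzznAnzznznzzz ⇒ zzznznzznnzznznzzz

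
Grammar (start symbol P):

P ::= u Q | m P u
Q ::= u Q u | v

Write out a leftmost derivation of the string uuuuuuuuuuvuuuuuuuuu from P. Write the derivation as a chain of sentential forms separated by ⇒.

P⇒uQ⇒uuQu⇒uuuQuu⇒uuuuQuuu⇒uuuuuQuuuu⇒uuuuuuQuuuuu⇒uuuuuuuQuuuuuu⇒uuuuuuuuQuuuuuuu⇒uuuuuuuuuQuuuuuuuu⇒uuuuuuuuuuQuuuuuuuuu⇒uuuuuuuuuuvuuuuuuuuu

P ⇒ uQ   [P ::= u Q]
uQ ⇒ uuQu   [Q ::= u Q u]
uuQu ⇒ uuuQuu   [Q ::= u Q u]
uuuQuu ⇒ uuuuQuuu   [Q ::= u Q u]
uuuuQuuu ⇒ uuuuuQuuuu   [Q ::= u Q u]
uuuuuQuuuu ⇒ uuuuuuQuuuuu   [Q ::= u Q u]
uuuuuuQuuuuu ⇒ uuuuuuuQuuuuuu   [Q ::= u Q u]
uuuuuuuQuuuuuu ⇒ uuuuuuuuQuuuuuuu   [Q ::= u Q u]
uuuuuuuuQuuuuuuu ⇒ uuuuuuuuuQuuuuuuuu   [Q ::= u Q u]
uuuuuuuuuQuuuuuuuu ⇒ uuuuuuuuuuQuuuuuuuuu   [Q ::= u Q u]
uuuuuuuuuuQuuuuuuuuu ⇒ uuuuuuuuuuvuuuuuuuuu   [Q ::= v]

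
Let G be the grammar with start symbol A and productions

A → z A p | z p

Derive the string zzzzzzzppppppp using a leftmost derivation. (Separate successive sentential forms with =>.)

A=>zAp=>zzApp=>zzzAppp=>zzzzApppp=>zzzzzAppppp=>zzzzzzApppppp=>zzzzzzzppppppp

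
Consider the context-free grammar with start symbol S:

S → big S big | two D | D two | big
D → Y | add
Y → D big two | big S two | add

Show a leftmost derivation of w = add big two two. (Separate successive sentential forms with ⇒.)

S ⇒ D two ⇒ Y two ⇒ D big two two ⇒ add big two two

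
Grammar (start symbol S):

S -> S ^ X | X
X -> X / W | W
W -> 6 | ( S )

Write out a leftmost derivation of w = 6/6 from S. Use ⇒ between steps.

S ⇒ X ⇒ X/W ⇒ W/W ⇒ 6/W ⇒ 6/6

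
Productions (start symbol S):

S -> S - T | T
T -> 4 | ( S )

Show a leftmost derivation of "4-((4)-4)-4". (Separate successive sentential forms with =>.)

S=>S-T=>S-T-T=>T-T-T=>4-T-T=>4-(S)-T=>4-(S-T)-T=>4-(T-T)-T=>4-((S)-T)-T=>4-((T)-T)-T=>4-((4)-T)-T=>4-((4)-4)-T=>4-((4)-4)-4

S => S-T   [S -> S - T]
S-T => S-T-T   [S -> S - T]
S-T-T => T-T-T   [S -> T]
T-T-T => 4-T-T   [T -> 4]
4-T-T => 4-(S)-T   [T -> ( S )]
4-(S)-T => 4-(S-T)-T   [S -> S - T]
4-(S-T)-T => 4-(T-T)-T   [S -> T]
4-(T-T)-T => 4-((S)-T)-T   [T -> ( S )]
4-((S)-T)-T => 4-((T)-T)-T   [S -> T]
4-((T)-T)-T => 4-((4)-T)-T   [T -> 4]
4-((4)-T)-T => 4-((4)-4)-T   [T -> 4]
4-((4)-4)-T => 4-((4)-4)-4   [T -> 4]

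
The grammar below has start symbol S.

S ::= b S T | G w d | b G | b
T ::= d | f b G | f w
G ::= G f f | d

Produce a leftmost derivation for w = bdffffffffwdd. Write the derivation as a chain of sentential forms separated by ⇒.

S ⇒ bST ⇒ bGwdT ⇒ bGffwdT ⇒ bGffffwdT ⇒ bGffffffwdT ⇒ bGffffffffwdT ⇒ bdffffffffwdT ⇒ bdffffffffwdd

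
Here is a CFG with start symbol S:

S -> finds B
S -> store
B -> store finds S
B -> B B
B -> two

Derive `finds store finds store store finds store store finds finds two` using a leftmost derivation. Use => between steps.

S => finds B => finds B B => finds store finds S B => finds store finds store B => finds store finds store B B => finds store finds store store finds S B => finds store finds store store finds store B => finds store finds store store finds store store finds S => finds store finds store store finds store store finds finds B => finds store finds store store finds store store finds finds two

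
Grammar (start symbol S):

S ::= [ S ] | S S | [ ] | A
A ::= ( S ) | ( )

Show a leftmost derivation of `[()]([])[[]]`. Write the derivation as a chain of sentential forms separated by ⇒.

S ⇒ SS ⇒ [S]S ⇒ [A]S ⇒ [()]S ⇒ [()]SS ⇒ [()]AS ⇒ [()](S)S ⇒ [()]([])S ⇒ [()]([])[S] ⇒ [()]([])[[]]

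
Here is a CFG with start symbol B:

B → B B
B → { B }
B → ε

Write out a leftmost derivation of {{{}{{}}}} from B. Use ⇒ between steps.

B ⇒ BB   [B → B B]
BB ⇒ {B}B   [B → { B }]
{B}B ⇒ {{B}}B   [B → { B }]
{{B}}B ⇒ {{BB}}B   [B → B B]
{{BB}}B ⇒ {{{B}B}}B   [B → { B }]
{{{B}B}}B ⇒ {{{}B}}B   [B → ε]
{{{}B}}B ⇒ {{{}BB}}B   [B → B B]
{{{}BB}}B ⇒ {{{}BBB}}B   [B → B B]
{{{}BBB}}B ⇒ {{{}{B}BB}}B   [B → { B }]
{{{}{B}BB}}B ⇒ {{{}{{B}}BB}}B   [B → { B }]
{{{}{{B}}BB}}B ⇒ {{{}{{}}BB}}B   [B → ε]
{{{}{{}}BB}}B ⇒ {{{}{{}}B}}B   [B → ε]
{{{}{{}}B}}B ⇒ {{{}{{}}}}B   [B → ε]
{{{}{{}}}}B ⇒ {{{}{{}}}}   [B → ε]

B⇒BB⇒{B}B⇒{{B}}B⇒{{BB}}B⇒{{{B}B}}B⇒{{{}B}}B⇒{{{}BB}}B⇒{{{}BBB}}B⇒{{{}{B}BB}}B⇒{{{}{{B}}BB}}B⇒{{{}{{}}BB}}B⇒{{{}{{}}B}}B⇒{{{}{{}}}}B⇒{{{}{{}}}}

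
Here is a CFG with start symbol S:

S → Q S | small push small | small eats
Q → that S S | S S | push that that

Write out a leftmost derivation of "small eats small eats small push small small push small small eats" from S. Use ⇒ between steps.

S ⇒ Q S   [S → Q S]
Q S ⇒ S S S   [Q → S S]
S S S ⇒ Q S S S   [S → Q S]
Q S S S ⇒ S S S S S   [Q → S S]
S S S S S ⇒ small eats S S S S   [S → small eats]
small eats S S S S ⇒ small eats small eats S S S   [S → small eats]
small eats small eats S S S ⇒ small eats small eats small push small S S   [S → small push small]
small eats small eats small push small S S ⇒ small eats small eats small push small small push small S   [S → small push small]
small eats small eats small push small small push small S ⇒ small eats small eats small push small small push small small eats   [S → small eats]

S ⇒ Q S ⇒ S S S ⇒ Q S S S ⇒ S S S S S ⇒ small eats S S S S ⇒ small eats small eats S S S ⇒ small eats small eats small push small S S ⇒ small eats small eats small push small small push small S ⇒ small eats small eats small push small small push small small eats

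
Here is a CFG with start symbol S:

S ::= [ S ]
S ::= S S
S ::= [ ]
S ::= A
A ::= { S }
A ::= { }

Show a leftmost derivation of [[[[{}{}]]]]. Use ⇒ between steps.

S ⇒ [S] ⇒ [[S]] ⇒ [[[S]]] ⇒ [[[[S]]]] ⇒ [[[[SS]]]] ⇒ [[[[AS]]]] ⇒ [[[[{}S]]]] ⇒ [[[[{}A]]]] ⇒ [[[[{}{}]]]]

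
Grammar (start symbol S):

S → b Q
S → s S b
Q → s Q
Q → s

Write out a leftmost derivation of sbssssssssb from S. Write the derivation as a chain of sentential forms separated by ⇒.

S ⇒ sSb   [S → s S b]
sSb ⇒ sbQb   [S → b Q]
sbQb ⇒ sbsQb   [Q → s Q]
sbsQb ⇒ sbssQb   [Q → s Q]
sbssQb ⇒ sbsssQb   [Q → s Q]
sbsssQb ⇒ sbssssQb   [Q → s Q]
sbssssQb ⇒ sbsssssQb   [Q → s Q]
sbsssssQb ⇒ sbssssssQb   [Q → s Q]
sbssssssQb ⇒ sbsssssssQb   [Q → s Q]
sbsssssssQb ⇒ sbssssssssb   [Q → s]

S ⇒ sSb ⇒ sbQb ⇒ sbsQb ⇒ sbssQb ⇒ sbsssQb ⇒ sbssssQb ⇒ sbsssssQb ⇒ sbssssssQb ⇒ sbsssssssQb ⇒ sbssssssssb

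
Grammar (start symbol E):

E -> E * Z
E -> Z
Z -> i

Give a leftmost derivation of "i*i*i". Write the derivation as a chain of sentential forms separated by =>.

E => E*Z => E*Z*Z => Z*Z*Z => i*Z*Z => i*i*Z => i*i*i

E => E*Z   [E -> E * Z]
E*Z => E*Z*Z   [E -> E * Z]
E*Z*Z => Z*Z*Z   [E -> Z]
Z*Z*Z => i*Z*Z   [Z -> i]
i*Z*Z => i*i*Z   [Z -> i]
i*i*Z => i*i*i   [Z -> i]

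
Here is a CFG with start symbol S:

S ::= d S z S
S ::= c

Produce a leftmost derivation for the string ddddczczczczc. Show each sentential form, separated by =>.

S=>dSzS=>ddSzSzS=>dddSzSzSzS=>ddddSzSzSzSzS=>ddddczSzSzSzS=>ddddczczSzSzS=>ddddczczczSzS=>ddddczczczczS=>ddddczczczczc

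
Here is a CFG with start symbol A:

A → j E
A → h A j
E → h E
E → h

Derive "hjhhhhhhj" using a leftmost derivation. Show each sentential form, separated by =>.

A=>hAj=>hjEj=>hjhEj=>hjhhEj=>hjhhhEj=>hjhhhhEj=>hjhhhhhEj=>hjhhhhhhj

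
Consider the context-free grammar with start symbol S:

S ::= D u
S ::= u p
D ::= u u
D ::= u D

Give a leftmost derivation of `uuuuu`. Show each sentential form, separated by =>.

S => Du => uDu => uuDu => uuuuu

S => Du   [S ::= D u]
Du => uDu   [D ::= u D]
uDu => uuDu   [D ::= u D]
uuDu => uuuuu   [D ::= u u]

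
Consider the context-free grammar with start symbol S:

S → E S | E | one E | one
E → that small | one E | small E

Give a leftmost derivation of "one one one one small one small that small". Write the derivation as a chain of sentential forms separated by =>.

S => E   [S → E]
E => one E   [E → one E]
one E => one one E   [E → one E]
one one E => one one one E   [E → one E]
one one one E => one one one one E   [E → one E]
one one one one E => one one one one small E   [E → small E]
one one one one small E => one one one one small one E   [E → one E]
one one one one small one E => one one one one small one small E   [E → small E]
one one one one small one small E => one one one one small one small that small   [E → that small]

S => E => one E => one one E => one one one E => one one one one E => one one one one small E => one one one one small one E => one one one one small one small E => one one one one small one small that small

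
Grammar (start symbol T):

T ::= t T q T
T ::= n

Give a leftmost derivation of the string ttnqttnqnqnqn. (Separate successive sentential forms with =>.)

T=>tTqT=>ttTqTqT=>ttnqTqT=>ttnqtTqTqT=>ttnqttTqTqTqT=>ttnqttnqTqTqT=>ttnqttnqnqTqT=>ttnqttnqnqnqT=>ttnqttnqnqnqn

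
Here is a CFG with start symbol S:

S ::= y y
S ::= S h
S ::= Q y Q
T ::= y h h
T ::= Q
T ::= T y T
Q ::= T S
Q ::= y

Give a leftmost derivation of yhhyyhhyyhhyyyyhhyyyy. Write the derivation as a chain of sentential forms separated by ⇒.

S ⇒ QyQ   [S ::= Q y Q]
QyQ ⇒ TSyQ   [Q ::= T S]
TSyQ ⇒ TyTSyQ   [T ::= T y T]
TyTSyQ ⇒ QyTSyQ   [T ::= Q]
QyTSyQ ⇒ TSyTSyQ   [Q ::= T S]
TSyTSyQ ⇒ TyTSyTSyQ   [T ::= T y T]
TyTSyTSyQ ⇒ TyTyTSyTSyQ   [T ::= T y T]
TyTyTSyTSyQ ⇒ yhhyTyTSyTSyQ   [T ::= y h h]
yhhyTyTSyTSyQ ⇒ yhhyyhhyTSyTSyQ   [T ::= y h h]
yhhyyhhyTSyTSyQ ⇒ yhhyyhhyyhhSyTSyQ   [T ::= y h h]
yhhyyhhyyhhSyTSyQ ⇒ yhhyyhhyyhhyyyTSyQ   [S ::= y y]
yhhyyhhyyhhyyyTSyQ ⇒ yhhyyhhyyhhyyyyhhSyQ   [T ::= y h h]
yhhyyhhyyhhyyyyhhSyQ ⇒ yhhyyhhyyhhyyyyhhyyyQ   [S ::= y y]
yhhyyhhyyhhyyyyhhyyyQ ⇒ yhhyyhhyyhhyyyyhhyyyy   [Q ::= y]

S ⇒ QyQ ⇒ TSyQ ⇒ TyTSyQ ⇒ QyTSyQ ⇒ TSyTSyQ ⇒ TyTSyTSyQ ⇒ TyTyTSyTSyQ ⇒ yhhyTyTSyTSyQ ⇒ yhhyyhhyTSyTSyQ ⇒ yhhyyhhyyhhSyTSyQ ⇒ yhhyyhhyyhhyyyTSyQ ⇒ yhhyyhhyyhhyyyyhhSyQ ⇒ yhhyyhhyyhhyyyyhhyyyQ ⇒ yhhyyhhyyhhyyyyhhyyyy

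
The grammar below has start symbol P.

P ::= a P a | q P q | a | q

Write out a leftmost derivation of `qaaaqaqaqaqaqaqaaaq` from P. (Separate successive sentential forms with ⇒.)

P ⇒ qPq   [P ::= q P q]
qPq ⇒ qaPaq   [P ::= a P a]
qaPaq ⇒ qaaPaaq   [P ::= a P a]
qaaPaaq ⇒ qaaaPaaaq   [P ::= a P a]
qaaaPaaaq ⇒ qaaaqPqaaaq   [P ::= q P q]
qaaaqPqaaaq ⇒ qaaaqaPaqaaaq   [P ::= a P a]
qaaaqaPaqaaaq ⇒ qaaaqaqPqaqaaaq   [P ::= q P q]
qaaaqaqPqaqaaaq ⇒ qaaaqaqaPaqaqaaaq   [P ::= a P a]
qaaaqaqaPaqaqaaaq ⇒ qaaaqaqaqPqaqaqaaaq   [P ::= q P q]
qaaaqaqaqPqaqaqaaaq ⇒ qaaaqaqaqaqaqaqaaaq   [P ::= a]

P ⇒ qPq ⇒ qaPaq ⇒ qaaPaaq ⇒ qaaaPaaaq ⇒ qaaaqPqaaaq ⇒ qaaaqaPaqaaaq ⇒ qaaaqaqPqaqaaaq ⇒ qaaaqaqaPaqaqaaaq ⇒ qaaaqaqaqPqaqaqaaaq ⇒ qaaaqaqaqaqaqaqaaaq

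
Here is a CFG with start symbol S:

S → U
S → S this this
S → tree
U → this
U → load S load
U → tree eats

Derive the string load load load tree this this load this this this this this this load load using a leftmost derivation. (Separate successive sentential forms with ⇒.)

S ⇒ U ⇒ load S load ⇒ load U load ⇒ load load S load load ⇒ load load S this this load load ⇒ load load S this this this this load load ⇒ load load S this this this this this this load load ⇒ load load U this this this this this this load load ⇒ load load load S load this this this this this this load load ⇒ load load load S this this load this this this this this this load load ⇒ load load load tree this this load this this this this this this load load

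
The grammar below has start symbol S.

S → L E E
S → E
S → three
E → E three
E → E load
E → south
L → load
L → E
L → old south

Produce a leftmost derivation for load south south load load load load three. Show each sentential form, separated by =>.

S => L E E => load E E => load south E => load south E three => load south E load three => load south E load load three => load south E load load load three => load south E load load load load three => load south south load load load load three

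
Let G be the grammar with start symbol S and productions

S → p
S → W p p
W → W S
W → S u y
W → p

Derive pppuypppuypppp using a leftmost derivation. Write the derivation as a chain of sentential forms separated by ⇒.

S ⇒ Wpp   [S → W p p]
Wpp ⇒ WSpp   [W → W S]
WSpp ⇒ WSSpp   [W → W S]
WSSpp ⇒ SuySSpp   [W → S u y]
SuySSpp ⇒ WppuySSpp   [S → W p p]
WppuySSpp ⇒ WSppuySSpp   [W → W S]
WSppuySSpp ⇒ SuySppuySSpp   [W → S u y]
SuySppuySSpp ⇒ WppuySppuySSpp   [S → W p p]
WppuySppuySSpp ⇒ pppuySppuySSpp   [W → p]
pppuySppuySSpp ⇒ pppuypppuySSpp   [S → p]
pppuypppuySSpp ⇒ pppuypppuypSpp   [S → p]
pppuypppuypSpp ⇒ pppuypppuypppp   [S → p]

S ⇒ Wpp ⇒ WSpp ⇒ WSSpp ⇒ SuySSpp ⇒ WppuySSpp ⇒ WSppuySSpp ⇒ SuySppuySSpp ⇒ WppuySppuySSpp ⇒ pppuySppuySSpp ⇒ pppuypppuySSpp ⇒ pppuypppuypSpp ⇒ pppuypppuypppp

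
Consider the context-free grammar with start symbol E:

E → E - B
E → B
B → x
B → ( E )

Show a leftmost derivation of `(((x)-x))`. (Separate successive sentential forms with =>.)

E => B   [E → B]
B => (E)   [B → ( E )]
(E) => (B)   [E → B]
(B) => ((E))   [B → ( E )]
((E)) => ((E-B))   [E → E - B]
((E-B)) => ((B-B))   [E → B]
((B-B)) => (((E)-B))   [B → ( E )]
(((E)-B)) => (((B)-B))   [E → B]
(((B)-B)) => (((x)-B))   [B → x]
(((x)-B)) => (((x)-x))   [B → x]

E=>B=>(E)=>(B)=>((E))=>((E-B))=>((B-B))=>(((E)-B))=>(((B)-B))=>(((x)-B))=>(((x)-x))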